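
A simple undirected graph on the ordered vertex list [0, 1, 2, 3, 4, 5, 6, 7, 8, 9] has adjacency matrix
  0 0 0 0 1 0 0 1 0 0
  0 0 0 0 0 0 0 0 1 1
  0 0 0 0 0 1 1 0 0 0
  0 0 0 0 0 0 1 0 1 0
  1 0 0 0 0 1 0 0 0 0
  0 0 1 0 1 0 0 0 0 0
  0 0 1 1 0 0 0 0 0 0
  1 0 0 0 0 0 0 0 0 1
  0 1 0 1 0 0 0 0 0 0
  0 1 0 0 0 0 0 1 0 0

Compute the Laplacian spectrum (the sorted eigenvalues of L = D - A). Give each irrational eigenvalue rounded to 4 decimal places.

[0, 0.3820, 0.3820, 1.3820, 1.3820, 2.6180, 2.6180, 3.6180, 3.6180, 4]

With the vertex order [0, 1, 2, 3, 4, 5, 6, 7, 8, 9], the degrees are [2, 2, 2, 2, 2, 2, 2, 2, 2, 2], giving D = diag(2, 2, 2, 2, 2, 2, 2, 2, 2, 2) and L = D - A. Diagonalising L (or applying a numerical eigensolver to the 10x10 matrix) gives the spectrum above. There is one zero in the spectrum, matching the 1 component. The largest eigenvalue, 4, is at most the vertex count 10.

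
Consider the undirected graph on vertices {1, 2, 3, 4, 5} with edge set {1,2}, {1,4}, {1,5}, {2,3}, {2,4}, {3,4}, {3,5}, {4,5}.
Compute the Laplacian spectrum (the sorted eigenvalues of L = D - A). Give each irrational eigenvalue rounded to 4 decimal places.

With the vertex order [1, 2, 3, 4, 5], the degrees are [3, 3, 3, 4, 3], giving D = diag(3, 3, 3, 4, 3) and L = D - A. L is symmetric positive semidefinite, so every eigenvalue is real and nonnegative. The single zero eigenvalue shows the graph is connected. There is one zero in the spectrum, matching the 1 component. The largest eigenvalue, 5, is at most the vertex count 5.

[0, 3, 3, 5, 5]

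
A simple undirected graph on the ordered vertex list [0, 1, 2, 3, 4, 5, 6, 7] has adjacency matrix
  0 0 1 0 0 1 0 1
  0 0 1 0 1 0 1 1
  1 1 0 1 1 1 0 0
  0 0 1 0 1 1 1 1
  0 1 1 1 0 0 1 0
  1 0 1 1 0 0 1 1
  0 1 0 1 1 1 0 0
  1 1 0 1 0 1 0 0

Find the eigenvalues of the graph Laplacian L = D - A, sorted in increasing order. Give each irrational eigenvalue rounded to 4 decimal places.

Each diagonal entry of L is the vertex degree and each off-diagonal entry is -1 where an edge is present, 0 otherwise; in the order [0, 1, 2, 3, 4, 5, 6, 7] the diagonal is [3, 4, 5, 5, 4, 5, 4, 4]. Diagonalising L (or applying a numerical eigensolver to the 8x8 matrix) gives the spectrum above. There is one zero in the spectrum, matching the 1 component.

[0, 2.2793, 4, 4, 4.6543, 5.3189, 6.4530, 7.2946]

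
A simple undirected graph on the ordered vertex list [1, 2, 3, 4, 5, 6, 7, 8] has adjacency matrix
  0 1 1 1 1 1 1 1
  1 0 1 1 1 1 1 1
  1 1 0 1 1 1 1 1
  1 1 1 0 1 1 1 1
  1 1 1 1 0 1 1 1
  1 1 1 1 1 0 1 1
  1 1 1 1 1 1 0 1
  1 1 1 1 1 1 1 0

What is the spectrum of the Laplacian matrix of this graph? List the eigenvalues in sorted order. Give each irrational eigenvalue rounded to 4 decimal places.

[0, 8, 8, 8, 8, 8, 8, 8]

With the vertex order [1, 2, 3, 4, 5, 6, 7, 8], the degrees are [7, 7, 7, 7, 7, 7, 7, 7], giving D = diag(7, 7, 7, 7, 7, 7, 7, 7) and L = D - A. The multiplicity of 0 as a Laplacian eigenvalue equals the number of connected components. The single zero eigenvalue shows the graph is connected.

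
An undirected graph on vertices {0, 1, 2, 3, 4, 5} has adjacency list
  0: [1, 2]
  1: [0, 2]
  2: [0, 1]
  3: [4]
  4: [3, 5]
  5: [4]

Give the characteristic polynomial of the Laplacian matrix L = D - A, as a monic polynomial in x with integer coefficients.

x^6 - 10x^5 + 36x^4 - 54x^3 + 27x^2

Each diagonal entry of L is the vertex degree and each off-diagonal entry is -1 where an edge is present, 0 otherwise; in the order [0, 1, 2, 3, 4, 5] the diagonal is [2, 2, 2, 1, 2, 1]. Computing det(xI - L) by cofactor expansion (or equivalently via sum-over-permutations) gives x^6 - 10x^5 + 36x^4 - 54x^3 + 27x^2. Since p(0) = det(-L) = 0, x divides p(x).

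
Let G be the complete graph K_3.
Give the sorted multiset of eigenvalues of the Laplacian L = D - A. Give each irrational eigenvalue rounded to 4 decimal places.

The graph has 3 vertices and degree multiset [2, 2, 2]; D is the diagonal matrix of degrees and L = D - A. The multiplicity of 0 as a Laplacian eigenvalue equals the number of connected components.

[0, 3, 3]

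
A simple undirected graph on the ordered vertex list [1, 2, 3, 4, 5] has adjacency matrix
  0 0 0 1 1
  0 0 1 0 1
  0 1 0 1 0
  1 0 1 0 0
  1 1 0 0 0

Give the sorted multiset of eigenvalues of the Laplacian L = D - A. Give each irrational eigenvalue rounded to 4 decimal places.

[0, 1.3820, 1.3820, 3.6180, 3.6180]

Reading degrees in the order [1, 2, 3, 4, 5] gives [2, 2, 2, 2, 2]; set D = diag(2, 2, 2, 2, 2) and form L = D - A. Diagonalising L (or applying a numerical eigensolver to the 5x5 matrix) gives the spectrum above. The single zero eigenvalue shows the graph is connected. The eigenvalues sum to 10, which equals trace(L) = 2|E|.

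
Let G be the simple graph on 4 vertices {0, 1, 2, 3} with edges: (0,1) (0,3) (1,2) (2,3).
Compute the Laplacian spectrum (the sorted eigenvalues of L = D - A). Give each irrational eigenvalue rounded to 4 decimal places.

Reading degrees in the order [0, 1, 2, 3] gives [2, 2, 2, 2]; set D = diag(2, 2, 2, 2) and form L = D - A. Diagonalising L (or applying a numerical eigensolver to the 4x4 matrix) gives the spectrum above.

[0, 2, 2, 4]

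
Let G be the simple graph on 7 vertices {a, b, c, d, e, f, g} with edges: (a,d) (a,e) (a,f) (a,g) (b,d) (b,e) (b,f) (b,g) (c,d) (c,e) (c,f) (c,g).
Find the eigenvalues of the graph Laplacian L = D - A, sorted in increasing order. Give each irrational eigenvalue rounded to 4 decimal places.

Each diagonal entry of L is the vertex degree and each off-diagonal entry is -1 where an edge is present, 0 otherwise; in the order [a, b, c, d, e, f, g] the diagonal is [4, 4, 4, 3, 3, 3, 3]. L is symmetric positive semidefinite, so every eigenvalue is real and nonnegative. The single zero eigenvalue shows the graph is connected. The largest eigenvalue, 7, is at most the vertex count 7.

[0, 3, 3, 3, 4, 4, 7]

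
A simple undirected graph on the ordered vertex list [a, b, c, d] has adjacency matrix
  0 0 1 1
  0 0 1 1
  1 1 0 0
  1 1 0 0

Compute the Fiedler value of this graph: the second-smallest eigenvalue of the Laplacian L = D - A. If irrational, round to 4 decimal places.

With the vertex order [a, b, c, d], the degrees are [2, 2, 2, 2], giving D = diag(2, 2, 2, 2) and L = D - A. The sorted Laplacian eigenvalues are [0, 2, 2, 4]; the algebraic connectivity is the second entry, 2. There is one zero in the spectrum, matching the 1 component.

2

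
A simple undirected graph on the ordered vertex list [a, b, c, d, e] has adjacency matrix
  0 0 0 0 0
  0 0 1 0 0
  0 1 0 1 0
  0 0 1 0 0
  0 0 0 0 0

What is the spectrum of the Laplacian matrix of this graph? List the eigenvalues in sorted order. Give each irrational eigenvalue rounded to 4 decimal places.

[0, 0, 0, 1, 3]

With the vertex order [a, b, c, d, e], the degrees are [0, 1, 2, 1, 0], giving D = diag(0, 1, 2, 1, 0) and L = D - A. L is symmetric positive semidefinite, so every eigenvalue is real and nonnegative. The 3 zero eigenvalues correspond to the 3 connected components. The eigenvalues sum to 4, which equals trace(L) = 2|E|. There are 3 zeros in the spectrum, matching the 3 components.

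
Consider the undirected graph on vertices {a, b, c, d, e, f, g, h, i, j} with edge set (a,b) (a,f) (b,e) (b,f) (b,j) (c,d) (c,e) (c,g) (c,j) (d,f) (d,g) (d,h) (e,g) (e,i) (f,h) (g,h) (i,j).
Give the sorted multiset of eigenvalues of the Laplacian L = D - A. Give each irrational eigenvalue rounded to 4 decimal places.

With the vertex order [a, b, c, d, e, f, g, h, i, j], the degrees are [2, 4, 4, 4, 4, 4, 4, 3, 2, 3], giving D = diag(2, 4, 4, 4, 4, 4, 4, 3, 2, 3) and L = D - A. Diagonalising L (or applying a numerical eigensolver to the 10x10 matrix) gives the spectrum above. The single zero eigenvalue shows the graph is connected. There is one zero in the spectrum, matching the 1 component.

[0, 1.0792, 1.3590, 2.7689, 3.1626, 3.8718, 4.3588, 5.3654, 5.7623, 6.2720]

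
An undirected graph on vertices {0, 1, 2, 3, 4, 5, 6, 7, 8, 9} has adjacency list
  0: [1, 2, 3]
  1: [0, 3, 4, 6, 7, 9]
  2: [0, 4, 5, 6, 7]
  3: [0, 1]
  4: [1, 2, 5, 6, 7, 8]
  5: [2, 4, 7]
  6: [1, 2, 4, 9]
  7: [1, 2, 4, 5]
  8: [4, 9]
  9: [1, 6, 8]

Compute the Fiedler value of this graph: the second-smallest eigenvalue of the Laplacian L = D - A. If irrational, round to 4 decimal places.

1.1882

Reading degrees in the order [0, 1, 2, 3, 4, 5, 6, 7, 8, 9] gives [3, 6, 5, 2, 6, 3, 4, 4, 2, 3]; set D = diag(3, 6, 5, 2, 6, 3, 4, 4, 2, 3) and form L = D - A. The sorted Laplacian eigenvalues are [0, 1.1882, 1.5393, 2.7295, 3.4182, 4.1679, 4.4626, 5.8750, 6.8511, 7.7682]; the algebraic connectivity is the second entry, 1.1882. The largest eigenvalue, 7.7682, is at most the vertex count 10.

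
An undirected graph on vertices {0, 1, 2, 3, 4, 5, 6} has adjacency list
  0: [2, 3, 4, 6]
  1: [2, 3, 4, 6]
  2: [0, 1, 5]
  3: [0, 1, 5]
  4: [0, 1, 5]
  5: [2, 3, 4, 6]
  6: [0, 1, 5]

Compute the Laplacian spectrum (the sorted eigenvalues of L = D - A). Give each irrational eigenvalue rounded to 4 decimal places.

Reading degrees in the order [0, 1, 2, 3, 4, 5, 6] gives [4, 4, 3, 3, 3, 4, 3]; set D = diag(4, 4, 3, 3, 3, 4, 3) and form L = D - A. L is symmetric positive semidefinite, so every eigenvalue is real and nonnegative. There is one zero in the spectrum, matching the 1 component.

[0, 3, 3, 3, 4, 4, 7]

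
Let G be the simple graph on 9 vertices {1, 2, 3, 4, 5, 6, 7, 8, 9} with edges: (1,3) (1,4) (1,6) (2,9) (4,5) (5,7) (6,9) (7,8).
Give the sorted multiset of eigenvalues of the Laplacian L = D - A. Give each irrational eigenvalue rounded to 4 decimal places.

[0, 0.1506, 0.4266, 1, 1.4229, 2.1724, 3, 3.4576, 4.3699]

With the vertex order [1, 2, 3, 4, 5, 6, 7, 8, 9], the degrees are [3, 1, 1, 2, 2, 2, 2, 1, 2], giving D = diag(3, 1, 1, 2, 2, 2, 2, 1, 2) and L = D - A. The multiplicity of 0 as a Laplacian eigenvalue equals the number of connected components.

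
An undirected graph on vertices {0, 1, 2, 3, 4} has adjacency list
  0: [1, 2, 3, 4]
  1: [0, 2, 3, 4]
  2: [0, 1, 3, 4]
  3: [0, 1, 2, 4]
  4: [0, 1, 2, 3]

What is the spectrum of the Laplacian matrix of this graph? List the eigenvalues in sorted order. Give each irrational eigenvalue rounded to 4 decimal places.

[0, 5, 5, 5, 5]

With the vertex order [0, 1, 2, 3, 4], the degrees are [4, 4, 4, 4, 4], giving D = diag(4, 4, 4, 4, 4) and L = D - A. The multiplicity of 0 as a Laplacian eigenvalue equals the number of connected components. The eigenvalues sum to 20, which equals trace(L) = 2|E|.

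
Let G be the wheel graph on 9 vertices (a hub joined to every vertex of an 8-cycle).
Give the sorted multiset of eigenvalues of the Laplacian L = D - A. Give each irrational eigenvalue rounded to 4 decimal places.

The graph has 9 vertices and degree multiset [8, 3, 3, 3, 3, 3, 3, 3, 3]; D is the diagonal matrix of degrees and L = D - A. The multiplicity of 0 as a Laplacian eigenvalue equals the number of connected components. The eigenvalues sum to 32, which equals trace(L) = 2|E|. By the matrix-tree theorem the graph has (1/9) * product of the nonzero eigenvalues = 2205 spanning trees.

[0, 1.5858, 1.5858, 3, 3, 4.4142, 4.4142, 5, 9]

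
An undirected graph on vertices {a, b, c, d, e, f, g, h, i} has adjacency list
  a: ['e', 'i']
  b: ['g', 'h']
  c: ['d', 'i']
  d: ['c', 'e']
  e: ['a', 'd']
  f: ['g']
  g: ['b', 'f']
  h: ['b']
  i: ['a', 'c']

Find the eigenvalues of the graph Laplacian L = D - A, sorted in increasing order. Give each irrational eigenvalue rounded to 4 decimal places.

[0, 0, 0.5858, 1.3820, 1.3820, 2, 3.4142, 3.6180, 3.6180]

Each diagonal entry of L is the vertex degree and each off-diagonal entry is -1 where an edge is present, 0 otherwise; in the order [a, b, c, d, e, f, g, h, i] the diagonal is [2, 2, 2, 2, 2, 1, 2, 1, 2]. Diagonalising L (or applying a numerical eigensolver to the 9x9 matrix) gives the spectrum above. The 2 zero eigenvalues correspond to the 2 connected components. The largest eigenvalue, 3.6180, is at most the vertex count 9.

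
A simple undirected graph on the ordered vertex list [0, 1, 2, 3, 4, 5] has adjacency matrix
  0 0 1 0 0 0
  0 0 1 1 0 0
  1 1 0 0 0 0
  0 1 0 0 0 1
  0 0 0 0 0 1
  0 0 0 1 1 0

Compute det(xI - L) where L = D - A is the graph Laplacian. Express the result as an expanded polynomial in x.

With the vertex order [0, 1, 2, 3, 4, 5], the degrees are [1, 2, 2, 2, 1, 2], giving D = diag(1, 2, 2, 2, 1, 2) and L = D - A. L has integer entries, so p(x) = det(xI - L) has integer coefficients. Expanding the determinant yields x^6 - 10x^5 + 36x^4 - 56x^3 + 35x^2 - 6x. The constant term is 0 because L is singular (the all-ones vector lies in its kernel).

x^6 - 10x^5 + 36x^4 - 56x^3 + 35x^2 - 6x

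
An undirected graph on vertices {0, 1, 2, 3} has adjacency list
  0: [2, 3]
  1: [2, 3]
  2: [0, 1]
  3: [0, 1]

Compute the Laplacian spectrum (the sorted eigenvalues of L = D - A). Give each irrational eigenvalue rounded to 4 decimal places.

[0, 2, 2, 4]

With the vertex order [0, 1, 2, 3], the degrees are [2, 2, 2, 2], giving D = diag(2, 2, 2, 2) and L = D - A. Since every row of L sums to 0, the all-ones vector is in the kernel and 0 is an eigenvalue. The eigenvalues sum to 8, which equals trace(L) = 2|E|.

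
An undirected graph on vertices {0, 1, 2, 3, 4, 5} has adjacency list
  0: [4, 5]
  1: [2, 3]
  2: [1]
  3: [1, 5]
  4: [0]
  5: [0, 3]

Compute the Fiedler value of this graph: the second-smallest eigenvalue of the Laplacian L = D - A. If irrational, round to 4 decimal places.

0.2679

Reading degrees in the order [0, 1, 2, 3, 4, 5] gives [2, 2, 1, 2, 1, 2]; set D = diag(2, 2, 1, 2, 1, 2) and form L = D - A. The smallest Laplacian eigenvalue is always 0. The next one, lambda_2 = 0.2679, measures how hard the graph is to disconnect: larger values mean better connectivity. The largest eigenvalue, 3.7321, is at most the vertex count 6.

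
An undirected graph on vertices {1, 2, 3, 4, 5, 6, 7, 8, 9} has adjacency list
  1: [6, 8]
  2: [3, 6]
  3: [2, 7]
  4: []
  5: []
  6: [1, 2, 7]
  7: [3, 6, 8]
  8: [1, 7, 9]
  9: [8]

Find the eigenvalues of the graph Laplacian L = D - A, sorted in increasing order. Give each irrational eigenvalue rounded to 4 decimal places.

[0, 0, 0, 0.6086, 1.3820, 2.2271, 3, 3.6180, 5.1642]

With the vertex order [1, 2, 3, 4, 5, 6, 7, 8, 9], the degrees are [2, 2, 2, 0, 0, 3, 3, 3, 1], giving D = diag(2, 2, 2, 0, 0, 3, 3, 3, 1) and L = D - A. Since every row of L sums to 0, the all-ones vector is in the kernel and 0 is an eigenvalue. The 3 zero eigenvalues correspond to the 3 connected components.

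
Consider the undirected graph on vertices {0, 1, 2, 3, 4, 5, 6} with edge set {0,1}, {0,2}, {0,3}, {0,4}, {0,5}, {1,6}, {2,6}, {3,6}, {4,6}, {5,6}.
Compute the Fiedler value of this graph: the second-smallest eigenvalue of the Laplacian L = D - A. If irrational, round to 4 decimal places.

With the vertex order [0, 1, 2, 3, 4, 5, 6], the degrees are [5, 2, 2, 2, 2, 2, 5], giving D = diag(5, 2, 2, 2, 2, 2, 5) and L = D - A. The smallest Laplacian eigenvalue is always 0. The next one, lambda_2 = 2, measures how hard the graph is to disconnect: larger values mean better connectivity. The eigenvalues sum to 20, which equals trace(L) = 2|E|.

2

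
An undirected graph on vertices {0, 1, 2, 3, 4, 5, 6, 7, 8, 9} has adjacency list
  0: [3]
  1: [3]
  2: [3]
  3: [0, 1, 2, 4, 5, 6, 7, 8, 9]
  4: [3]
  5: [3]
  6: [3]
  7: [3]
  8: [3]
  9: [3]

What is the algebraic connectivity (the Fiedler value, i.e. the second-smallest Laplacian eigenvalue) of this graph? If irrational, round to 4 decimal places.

Each diagonal entry of L is the vertex degree and each off-diagonal entry is -1 where an edge is present, 0 otherwise; in the order [0, 1, 2, 3, 4, 5, 6, 7, 8, 9] the diagonal is [1, 1, 1, 9, 1, 1, 1, 1, 1, 1]. The smallest Laplacian eigenvalue is always 0. The next one, lambda_2 = 1, measures how hard the graph is to disconnect: larger values mean better connectivity. By the matrix-tree theorem the graph has (1/10) * product of the nonzero eigenvalues = 1 spanning tree.

1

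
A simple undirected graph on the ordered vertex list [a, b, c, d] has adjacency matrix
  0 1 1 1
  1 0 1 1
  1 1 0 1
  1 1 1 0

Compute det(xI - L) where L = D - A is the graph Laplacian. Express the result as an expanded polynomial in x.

Each diagonal entry of L is the vertex degree and each off-diagonal entry is -1 where an edge is present, 0 otherwise; in the order [a, b, c, d] the diagonal is [3, 3, 3, 3]. Computing det(xI - L) by cofactor expansion (or equivalently via sum-over-permutations) gives x^4 - 12x^3 + 48x^2 - 64x. The constant term is 0 because L is singular (the all-ones vector lies in its kernel). There is one zero in the spectrum, matching the 1 component. The eigenvalues sum to 12, which equals trace(L) = 2|E|.

x^4 - 12x^3 + 48x^2 - 64x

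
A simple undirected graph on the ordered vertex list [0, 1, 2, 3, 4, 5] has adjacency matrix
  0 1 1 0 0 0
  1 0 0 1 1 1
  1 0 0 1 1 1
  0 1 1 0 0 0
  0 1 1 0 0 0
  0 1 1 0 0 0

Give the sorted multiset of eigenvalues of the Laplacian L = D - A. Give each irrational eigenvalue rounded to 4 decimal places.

[0, 2, 2, 2, 4, 6]

Reading degrees in the order [0, 1, 2, 3, 4, 5] gives [2, 4, 4, 2, 2, 2]; set D = diag(2, 4, 4, 2, 2, 2) and form L = D - A. Since every row of L sums to 0, the all-ones vector is in the kernel and 0 is an eigenvalue. The single zero eigenvalue shows the graph is connected. The eigenvalues sum to 16, which equals trace(L) = 2|E|. By the matrix-tree theorem the graph has (1/6) * product of the nonzero eigenvalues = 32 spanning trees.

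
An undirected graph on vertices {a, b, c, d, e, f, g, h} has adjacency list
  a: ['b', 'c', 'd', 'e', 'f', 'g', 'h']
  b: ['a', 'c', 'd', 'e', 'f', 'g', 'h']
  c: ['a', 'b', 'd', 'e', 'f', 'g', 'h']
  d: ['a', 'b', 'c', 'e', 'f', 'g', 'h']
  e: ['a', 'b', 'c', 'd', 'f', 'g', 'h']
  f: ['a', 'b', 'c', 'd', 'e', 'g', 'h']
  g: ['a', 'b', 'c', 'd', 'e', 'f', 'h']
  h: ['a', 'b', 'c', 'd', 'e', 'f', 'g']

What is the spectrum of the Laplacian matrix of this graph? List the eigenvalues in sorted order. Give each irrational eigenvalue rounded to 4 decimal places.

Reading degrees in the order [a, b, c, d, e, f, g, h] gives [7, 7, 7, 7, 7, 7, 7, 7]; set D = diag(7, 7, 7, 7, 7, 7, 7, 7) and form L = D - A. Since every row of L sums to 0, the all-ones vector is in the kernel and 0 is an eigenvalue. The single zero eigenvalue shows the graph is connected.

[0, 8, 8, 8, 8, 8, 8, 8]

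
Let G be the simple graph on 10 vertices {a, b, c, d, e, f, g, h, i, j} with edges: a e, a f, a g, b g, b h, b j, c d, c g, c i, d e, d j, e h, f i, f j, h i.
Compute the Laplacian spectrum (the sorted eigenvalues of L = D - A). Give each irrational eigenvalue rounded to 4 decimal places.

Each diagonal entry of L is the vertex degree and each off-diagonal entry is -1 where an edge is present, 0 otherwise; in the order [a, b, c, d, e, f, g, h, i, j] the diagonal is [3, 3, 3, 3, 3, 3, 3, 3, 3, 3]. Diagonalising L (or applying a numerical eigensolver to the 10x10 matrix) gives the spectrum above. There is one zero in the spectrum, matching the 1 component. The eigenvalues sum to 30, which equals trace(L) = 2|E|.

[0, 2, 2, 2, 2, 2, 5, 5, 5, 5]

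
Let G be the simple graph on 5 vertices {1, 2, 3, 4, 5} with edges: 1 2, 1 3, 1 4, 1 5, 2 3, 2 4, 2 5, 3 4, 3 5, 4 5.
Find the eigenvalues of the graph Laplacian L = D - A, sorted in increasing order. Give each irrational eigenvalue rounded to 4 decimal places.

[0, 5, 5, 5, 5]

Each diagonal entry of L is the vertex degree and each off-diagonal entry is -1 where an edge is present, 0 otherwise; in the order [1, 2, 3, 4, 5] the diagonal is [4, 4, 4, 4, 4]. L is symmetric positive semidefinite, so every eigenvalue is real and nonnegative. The single zero eigenvalue shows the graph is connected. The largest eigenvalue, 5, is at most the vertex count 5. There is one zero in the spectrum, matching the 1 component.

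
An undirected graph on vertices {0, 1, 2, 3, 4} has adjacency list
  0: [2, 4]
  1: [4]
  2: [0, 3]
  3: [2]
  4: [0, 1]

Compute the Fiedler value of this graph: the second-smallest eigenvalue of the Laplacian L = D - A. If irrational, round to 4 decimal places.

0.3820

With the vertex order [0, 1, 2, 3, 4], the degrees are [2, 1, 2, 1, 2], giving D = diag(2, 1, 2, 1, 2) and L = D - A. The sorted Laplacian eigenvalues are [0, 0.3820, 1.3820, 2.6180, 3.6180]; the algebraic connectivity is the second entry, 0.3820. The largest eigenvalue, 3.6180, is at most the vertex count 5.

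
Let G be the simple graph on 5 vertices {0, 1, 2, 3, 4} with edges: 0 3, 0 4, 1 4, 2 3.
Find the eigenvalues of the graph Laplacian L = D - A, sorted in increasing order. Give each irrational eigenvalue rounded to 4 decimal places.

[0, 0.3820, 1.3820, 2.6180, 3.6180]

Reading degrees in the order [0, 1, 2, 3, 4] gives [2, 1, 1, 2, 2]; set D = diag(2, 1, 1, 2, 2) and form L = D - A. Since every row of L sums to 0, the all-ones vector is in the kernel and 0 is an eigenvalue.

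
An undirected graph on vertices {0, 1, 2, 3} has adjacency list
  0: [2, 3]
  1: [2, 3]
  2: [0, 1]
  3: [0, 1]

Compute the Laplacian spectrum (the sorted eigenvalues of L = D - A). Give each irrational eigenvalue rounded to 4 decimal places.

[0, 2, 2, 4]

Reading degrees in the order [0, 1, 2, 3] gives [2, 2, 2, 2]; set D = diag(2, 2, 2, 2) and form L = D - A. Diagonalising L (or applying a numerical eigensolver to the 4x4 matrix) gives the spectrum above. There is one zero in the spectrum, matching the 1 component.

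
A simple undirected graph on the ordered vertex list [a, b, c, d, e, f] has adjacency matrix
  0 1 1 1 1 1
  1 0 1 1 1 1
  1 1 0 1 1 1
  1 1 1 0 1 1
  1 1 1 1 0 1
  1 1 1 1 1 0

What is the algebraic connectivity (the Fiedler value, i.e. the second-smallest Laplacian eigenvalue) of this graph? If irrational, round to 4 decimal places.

Each diagonal entry of L is the vertex degree and each off-diagonal entry is -1 where an edge is present, 0 otherwise; in the order [a, b, c, d, e, f] the diagonal is [5, 5, 5, 5, 5, 5]. The smallest Laplacian eigenvalue is always 0. The next one, lambda_2 = 6, measures how hard the graph is to disconnect: larger values mean better connectivity. The largest eigenvalue, 6, is at most the vertex count 6.

6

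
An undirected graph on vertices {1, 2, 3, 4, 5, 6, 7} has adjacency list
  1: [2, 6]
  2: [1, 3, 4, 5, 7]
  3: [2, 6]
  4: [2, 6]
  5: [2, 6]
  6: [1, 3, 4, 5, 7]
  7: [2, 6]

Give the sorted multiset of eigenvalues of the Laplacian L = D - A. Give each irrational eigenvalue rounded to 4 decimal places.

Each diagonal entry of L is the vertex degree and each off-diagonal entry is -1 where an edge is present, 0 otherwise; in the order [1, 2, 3, 4, 5, 6, 7] the diagonal is [2, 5, 2, 2, 2, 5, 2]. L is symmetric positive semidefinite, so every eigenvalue is real and nonnegative. By the matrix-tree theorem the graph has (1/7) * product of the nonzero eigenvalues = 80 spanning trees.

[0, 2, 2, 2, 2, 5, 7]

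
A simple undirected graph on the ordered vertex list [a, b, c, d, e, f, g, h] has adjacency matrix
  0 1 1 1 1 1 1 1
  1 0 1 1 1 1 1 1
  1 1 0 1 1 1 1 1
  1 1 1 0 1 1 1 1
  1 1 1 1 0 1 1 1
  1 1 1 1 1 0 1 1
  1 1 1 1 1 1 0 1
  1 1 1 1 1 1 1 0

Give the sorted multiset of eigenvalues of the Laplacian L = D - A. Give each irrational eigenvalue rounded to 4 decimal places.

Reading degrees in the order [a, b, c, d, e, f, g, h] gives [7, 7, 7, 7, 7, 7, 7, 7]; set D = diag(7, 7, 7, 7, 7, 7, 7, 7) and form L = D - A. Diagonalising L (or applying a numerical eigensolver to the 8x8 matrix) gives the spectrum above. By the matrix-tree theorem the graph has (1/8) * product of the nonzero eigenvalues = 262144 spanning trees.

[0, 8, 8, 8, 8, 8, 8, 8]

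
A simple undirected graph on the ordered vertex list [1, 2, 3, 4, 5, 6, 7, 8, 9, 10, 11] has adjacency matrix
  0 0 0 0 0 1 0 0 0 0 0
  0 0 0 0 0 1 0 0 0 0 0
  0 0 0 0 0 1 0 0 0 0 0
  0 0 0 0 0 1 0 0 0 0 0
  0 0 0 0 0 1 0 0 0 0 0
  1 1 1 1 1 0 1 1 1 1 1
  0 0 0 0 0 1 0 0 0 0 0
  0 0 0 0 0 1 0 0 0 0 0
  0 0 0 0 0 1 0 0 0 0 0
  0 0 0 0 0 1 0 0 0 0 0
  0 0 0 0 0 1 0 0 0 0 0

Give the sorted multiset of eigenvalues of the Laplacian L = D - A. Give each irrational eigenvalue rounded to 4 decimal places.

[0, 1, 1, 1, 1, 1, 1, 1, 1, 1, 11]

Reading degrees in the order [1, 2, 3, 4, 5, 6, 7, 8, 9, 10, 11] gives [1, 1, 1, 1, 1, 10, 1, 1, 1, 1, 1]; set D = diag(1, 1, 1, 1, 1, 10, 1, 1, 1, 1, 1) and form L = D - A. The multiplicity of 0 as a Laplacian eigenvalue equals the number of connected components. The eigenvalues sum to 20, which equals trace(L) = 2|E|. By the matrix-tree theorem the graph has (1/11) * product of the nonzero eigenvalues = 1 spanning tree.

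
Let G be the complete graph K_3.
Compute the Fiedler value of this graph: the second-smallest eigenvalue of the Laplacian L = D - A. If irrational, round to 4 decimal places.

3

The graph has 3 vertices and degree multiset [2, 2, 2]; D is the diagonal matrix of degrees and L = D - A. Computing the eigenvalues of L and sorting gives [0, 3, 3]. The Fiedler value lambda_2 = 3 is strictly positive, so the graph is connected. The largest eigenvalue, 3, is at most the vertex count 3. The eigenvalues sum to 6, which equals trace(L) = 2|E|.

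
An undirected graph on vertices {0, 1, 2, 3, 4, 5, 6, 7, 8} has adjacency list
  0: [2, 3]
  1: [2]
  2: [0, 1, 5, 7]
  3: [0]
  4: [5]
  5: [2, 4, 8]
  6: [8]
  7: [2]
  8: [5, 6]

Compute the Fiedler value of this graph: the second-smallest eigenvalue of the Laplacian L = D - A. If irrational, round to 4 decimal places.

Each diagonal entry of L is the vertex degree and each off-diagonal entry is -1 where an edge is present, 0 otherwise; in the order [0, 1, 2, 3, 4, 5, 6, 7, 8] the diagonal is [2, 1, 4, 1, 1, 3, 1, 1, 2]. Computing the eigenvalues of L and sorting gives [0, 0.2427, 0.5371, 0.6893, 1, 2.1297, 2.4166, 3.6434, 5.3411]. The Fiedler value lambda_2 = 0.2427 is strictly positive, so the graph is connected. By the matrix-tree theorem the graph has (1/9) * product of the nonzero eigenvalues = 1 spanning tree. The eigenvalues sum to 16, which equals trace(L) = 2|E|.

0.2427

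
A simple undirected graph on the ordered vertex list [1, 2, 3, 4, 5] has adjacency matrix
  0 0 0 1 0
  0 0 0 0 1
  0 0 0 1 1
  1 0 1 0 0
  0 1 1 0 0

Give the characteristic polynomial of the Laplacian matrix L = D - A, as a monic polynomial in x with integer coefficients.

x^5 - 8x^4 + 21x^3 - 20x^2 + 5x

Each diagonal entry of L is the vertex degree and each off-diagonal entry is -1 where an edge is present, 0 otherwise; in the order [1, 2, 3, 4, 5] the diagonal is [1, 1, 2, 2, 2]. Computing det(xI - L) by cofactor expansion (or equivalently via sum-over-permutations) gives x^5 - 8x^4 + 21x^3 - 20x^2 + 5x. The coefficient of x^4 equals -trace(L) = -8, matching the sum of degrees. There is one zero in the spectrum, matching the 1 component.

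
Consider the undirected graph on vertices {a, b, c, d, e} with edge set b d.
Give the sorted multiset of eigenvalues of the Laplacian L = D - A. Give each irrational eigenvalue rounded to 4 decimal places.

Reading degrees in the order [a, b, c, d, e] gives [0, 1, 0, 1, 0]; set D = diag(0, 1, 0, 1, 0) and form L = D - A. Diagonalising L (or applying a numerical eigensolver to the 5x5 matrix) gives the spectrum above. The 4 zero eigenvalues correspond to the 4 connected components. The largest eigenvalue, 2, is at most the vertex count 5.

[0, 0, 0, 0, 2]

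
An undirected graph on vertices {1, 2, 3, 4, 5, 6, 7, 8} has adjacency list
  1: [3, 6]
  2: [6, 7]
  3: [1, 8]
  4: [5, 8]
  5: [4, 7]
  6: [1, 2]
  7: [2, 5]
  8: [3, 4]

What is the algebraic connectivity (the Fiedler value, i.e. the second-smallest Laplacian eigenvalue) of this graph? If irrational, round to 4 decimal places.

0.5858

Each diagonal entry of L is the vertex degree and each off-diagonal entry is -1 where an edge is present, 0 otherwise; in the order [1, 2, 3, 4, 5, 6, 7, 8] the diagonal is [2, 2, 2, 2, 2, 2, 2, 2]. The sorted Laplacian eigenvalues are [0, 0.5858, 0.5858, 2, 2, 3.4142, 3.4142, 4]; the algebraic connectivity is the second entry, 0.5858.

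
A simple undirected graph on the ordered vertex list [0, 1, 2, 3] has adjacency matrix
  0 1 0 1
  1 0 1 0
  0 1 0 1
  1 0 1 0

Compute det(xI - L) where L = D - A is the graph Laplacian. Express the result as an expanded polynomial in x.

x^4 - 8x^3 + 20x^2 - 16x

Reading degrees in the order [0, 1, 2, 3] gives [2, 2, 2, 2]; set D = diag(2, 2, 2, 2) and form L = D - A. The eigenvalues of L are [0, 2, 2, 4]; the characteristic polynomial is the product of (x - lambda_i), which multiplies out to x^4 - 8x^3 + 20x^2 - 16x. Since p(0) = det(-L) = 0, x divides p(x).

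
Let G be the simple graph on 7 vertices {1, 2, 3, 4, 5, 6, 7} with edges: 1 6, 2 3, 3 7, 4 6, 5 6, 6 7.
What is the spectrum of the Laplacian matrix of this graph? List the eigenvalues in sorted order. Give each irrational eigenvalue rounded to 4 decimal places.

Each diagonal entry of L is the vertex degree and each off-diagonal entry is -1 where an edge is present, 0 otherwise; in the order [1, 2, 3, 4, 5, 6, 7] the diagonal is [1, 1, 2, 1, 1, 4, 2]. L is symmetric positive semidefinite, so every eigenvalue is real and nonnegative. There is one zero in the spectrum, matching the 1 component. The eigenvalues sum to 12, which equals trace(L) = 2|E|.

[0, 0.2955, 1, 1, 1.4911, 3.1169, 5.0965]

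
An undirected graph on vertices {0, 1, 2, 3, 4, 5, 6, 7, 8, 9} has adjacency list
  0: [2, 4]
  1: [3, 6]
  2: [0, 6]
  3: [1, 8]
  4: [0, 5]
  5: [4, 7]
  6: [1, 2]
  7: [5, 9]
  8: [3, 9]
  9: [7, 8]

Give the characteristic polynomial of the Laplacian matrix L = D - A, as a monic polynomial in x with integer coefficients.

x^10 - 20x^9 + 170x^8 - 800x^7 + 2275x^6 - 4004x^5 + 4290x^4 - 2640x^3 + 825x^2 - 100x

With the vertex order [0, 1, 2, 3, 4, 5, 6, 7, 8, 9], the degrees are [2, 2, 2, 2, 2, 2, 2, 2, 2, 2], giving D = diag(2, 2, 2, 2, 2, 2, 2, 2, 2, 2) and L = D - A. L has integer entries, so p(x) = det(xI - L) has integer coefficients. Expanding the determinant yields x^10 - 20x^9 + 170x^8 - 800x^7 + 2275x^6 - 4004x^5 + 4290x^4 - 2640x^3 + 825x^2 - 100x. The constant term is 0 because L is singular (the all-ones vector lies in its kernel).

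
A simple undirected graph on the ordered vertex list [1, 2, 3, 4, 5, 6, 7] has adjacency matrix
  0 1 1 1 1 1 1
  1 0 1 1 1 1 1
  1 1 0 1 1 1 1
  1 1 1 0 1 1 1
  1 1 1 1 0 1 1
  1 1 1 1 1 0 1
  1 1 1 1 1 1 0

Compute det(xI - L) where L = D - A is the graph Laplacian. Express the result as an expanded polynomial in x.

Reading degrees in the order [1, 2, 3, 4, 5, 6, 7] gives [6, 6, 6, 6, 6, 6, 6]; set D = diag(6, 6, 6, 6, 6, 6, 6) and form L = D - A. L has integer entries, so p(x) = det(xI - L) has integer coefficients. Expanding the determinant yields x^7 - 42x^6 + 735x^5 - 6860x^4 + 36015x^3 - 100842x^2 + 117649x. The constant term is 0 because L is singular (the all-ones vector lies in its kernel). By the matrix-tree theorem the graph has (1/7) * product of the nonzero eigenvalues = 16807 spanning trees. The eigenvalues sum to 42, which equals trace(L) = 2|E|.

x^7 - 42x^6 + 735x^5 - 6860x^4 + 36015x^3 - 100842x^2 + 117649x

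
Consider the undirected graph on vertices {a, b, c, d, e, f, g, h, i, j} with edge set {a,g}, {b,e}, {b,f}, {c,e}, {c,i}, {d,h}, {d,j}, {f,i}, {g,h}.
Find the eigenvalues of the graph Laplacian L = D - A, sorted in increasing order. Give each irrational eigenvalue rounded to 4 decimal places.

[0, 0, 0.3820, 1.3820, 1.3820, 1.3820, 2.6180, 3.6180, 3.6180, 3.6180]

Each diagonal entry of L is the vertex degree and each off-diagonal entry is -1 where an edge is present, 0 otherwise; in the order [a, b, c, d, e, f, g, h, i, j] the diagonal is [1, 2, 2, 2, 2, 2, 2, 2, 2, 1]. Since every row of L sums to 0, the all-ones vector is in the kernel and 0 is an eigenvalue. The 2 zero eigenvalues correspond to the 2 connected components.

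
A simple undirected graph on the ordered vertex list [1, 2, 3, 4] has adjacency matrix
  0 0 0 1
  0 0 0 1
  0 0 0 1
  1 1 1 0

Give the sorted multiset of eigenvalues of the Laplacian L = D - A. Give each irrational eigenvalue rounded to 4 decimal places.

Each diagonal entry of L is the vertex degree and each off-diagonal entry is -1 where an edge is present, 0 otherwise; in the order [1, 2, 3, 4] the diagonal is [1, 1, 1, 3]. The multiplicity of 0 as a Laplacian eigenvalue equals the number of connected components. By the matrix-tree theorem the graph has (1/4) * product of the nonzero eigenvalues = 1 spanning tree.

[0, 1, 1, 4]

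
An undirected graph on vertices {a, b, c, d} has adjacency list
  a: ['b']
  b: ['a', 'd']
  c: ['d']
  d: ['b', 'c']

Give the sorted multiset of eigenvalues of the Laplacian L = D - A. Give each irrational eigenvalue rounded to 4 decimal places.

[0, 0.5858, 2, 3.4142]

Each diagonal entry of L is the vertex degree and each off-diagonal entry is -1 where an edge is present, 0 otherwise; in the order [a, b, c, d] the diagonal is [1, 2, 1, 2]. The multiplicity of 0 as a Laplacian eigenvalue equals the number of connected components.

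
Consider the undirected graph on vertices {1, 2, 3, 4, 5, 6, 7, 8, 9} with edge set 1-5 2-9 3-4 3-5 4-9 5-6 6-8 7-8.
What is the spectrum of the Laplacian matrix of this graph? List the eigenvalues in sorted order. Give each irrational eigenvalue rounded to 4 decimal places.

[0, 0.1506, 0.4266, 1, 1.4229, 2.1724, 3, 3.4576, 4.3699]

Reading degrees in the order [1, 2, 3, 4, 5, 6, 7, 8, 9] gives [1, 1, 2, 2, 3, 2, 1, 2, 2]; set D = diag(1, 1, 2, 2, 3, 2, 1, 2, 2) and form L = D - A. The multiplicity of 0 as a Laplacian eigenvalue equals the number of connected components.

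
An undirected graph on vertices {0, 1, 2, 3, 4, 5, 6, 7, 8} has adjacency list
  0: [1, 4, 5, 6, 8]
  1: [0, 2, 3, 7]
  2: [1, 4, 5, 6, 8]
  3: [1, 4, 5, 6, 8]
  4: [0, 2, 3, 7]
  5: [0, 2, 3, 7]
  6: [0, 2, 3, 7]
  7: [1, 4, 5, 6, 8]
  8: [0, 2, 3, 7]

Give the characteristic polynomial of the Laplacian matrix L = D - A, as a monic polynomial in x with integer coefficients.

With the vertex order [0, 1, 2, 3, 4, 5, 6, 7, 8], the degrees are [5, 4, 5, 5, 4, 4, 4, 5, 4], giving D = diag(5, 4, 5, 5, 4, 4, 4, 5, 4) and L = D - A. L has integer entries, so p(x) = det(xI - L) has integer coefficients. Expanding the determinant yields x^9 - 40x^8 + 690x^7 - 6720x^6 + 40485x^5 - 154704x^4 + 366560x^3 - 492800x^2 + 288000x. Since p(0) = det(-L) = 0, x divides p(x). The largest eigenvalue, 9, is at most the vertex count 9. There is one zero in the spectrum, matching the 1 component.

x^9 - 40x^8 + 690x^7 - 6720x^6 + 40485x^5 - 154704x^4 + 366560x^3 - 492800x^2 + 288000x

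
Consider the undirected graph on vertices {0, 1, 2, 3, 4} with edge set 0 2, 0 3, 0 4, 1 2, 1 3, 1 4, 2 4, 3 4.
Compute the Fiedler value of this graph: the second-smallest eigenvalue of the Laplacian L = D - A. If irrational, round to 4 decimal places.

3

Each diagonal entry of L is the vertex degree and each off-diagonal entry is -1 where an edge is present, 0 otherwise; in the order [0, 1, 2, 3, 4] the diagonal is [3, 3, 3, 3, 4]. The smallest Laplacian eigenvalue is always 0. The next one, lambda_2 = 3, measures how hard the graph is to disconnect: larger values mean better connectivity. There is one zero in the spectrum, matching the 1 component.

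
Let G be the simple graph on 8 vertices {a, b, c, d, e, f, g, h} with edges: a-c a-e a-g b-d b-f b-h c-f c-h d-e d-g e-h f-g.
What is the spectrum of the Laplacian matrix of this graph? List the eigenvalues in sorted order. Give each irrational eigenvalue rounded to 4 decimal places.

Reading degrees in the order [a, b, c, d, e, f, g, h] gives [3, 3, 3, 3, 3, 3, 3, 3]; set D = diag(3, 3, 3, 3, 3, 3, 3, 3) and form L = D - A. The multiplicity of 0 as a Laplacian eigenvalue equals the number of connected components. The single zero eigenvalue shows the graph is connected. By the matrix-tree theorem the graph has (1/8) * product of the nonzero eigenvalues = 384 spanning trees. The eigenvalues sum to 24, which equals trace(L) = 2|E|.

[0, 2, 2, 2, 4, 4, 4, 6]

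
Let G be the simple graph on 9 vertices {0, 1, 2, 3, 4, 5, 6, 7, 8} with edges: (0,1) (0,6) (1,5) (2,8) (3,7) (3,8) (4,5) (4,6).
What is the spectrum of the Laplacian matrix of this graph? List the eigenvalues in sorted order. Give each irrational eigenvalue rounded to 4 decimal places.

Each diagonal entry of L is the vertex degree and each off-diagonal entry is -1 where an edge is present, 0 otherwise; in the order [0, 1, 2, 3, 4, 5, 6, 7, 8] the diagonal is [2, 2, 1, 2, 2, 2, 2, 1, 2]. Diagonalising L (or applying a numerical eigensolver to the 9x9 matrix) gives the spectrum above. The 2 zero eigenvalues correspond to the 2 connected components. The largest eigenvalue, 3.6180, is at most the vertex count 9.

[0, 0, 0.5858, 1.3820, 1.3820, 2, 3.4142, 3.6180, 3.6180]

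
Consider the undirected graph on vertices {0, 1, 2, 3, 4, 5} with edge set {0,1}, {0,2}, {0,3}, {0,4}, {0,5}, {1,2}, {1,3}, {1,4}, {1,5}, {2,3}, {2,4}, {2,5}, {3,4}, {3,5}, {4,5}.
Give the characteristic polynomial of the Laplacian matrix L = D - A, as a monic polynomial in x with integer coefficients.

With the vertex order [0, 1, 2, 3, 4, 5], the degrees are [5, 5, 5, 5, 5, 5], giving D = diag(5, 5, 5, 5, 5, 5) and L = D - A. L has integer entries, so p(x) = det(xI - L) has integer coefficients. Expanding the determinant yields x^6 - 30x^5 + 360x^4 - 2160x^3 + 6480x^2 - 7776x. The constant term is 0 because L is singular (the all-ones vector lies in its kernel). There is one zero in the spectrum, matching the 1 component.

x^6 - 30x^5 + 360x^4 - 2160x^3 + 6480x^2 - 7776x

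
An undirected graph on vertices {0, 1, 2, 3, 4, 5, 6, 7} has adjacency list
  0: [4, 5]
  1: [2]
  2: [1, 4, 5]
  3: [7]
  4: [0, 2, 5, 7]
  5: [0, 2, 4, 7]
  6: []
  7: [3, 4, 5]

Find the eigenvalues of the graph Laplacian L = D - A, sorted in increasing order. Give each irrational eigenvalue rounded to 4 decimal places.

Reading degrees in the order [0, 1, 2, 3, 4, 5, 6, 7] gives [2, 1, 3, 1, 4, 4, 0, 3]; set D = diag(2, 1, 3, 1, 4, 4, 0, 3) and form L = D - A. L is symmetric positive semidefinite, so every eigenvalue is real and nonnegative. The 2 zero eigenvalues correspond to the 2 connected components.

[0, 0, 0.5858, 1, 2.5858, 3.4142, 5, 5.4142]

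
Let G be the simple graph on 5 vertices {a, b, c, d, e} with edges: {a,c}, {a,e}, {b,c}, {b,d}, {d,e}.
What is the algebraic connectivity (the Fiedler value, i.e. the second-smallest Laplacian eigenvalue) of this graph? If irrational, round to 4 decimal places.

1.3820

Reading degrees in the order [a, b, c, d, e] gives [2, 2, 2, 2, 2]; set D = diag(2, 2, 2, 2, 2) and form L = D - A. The sorted Laplacian eigenvalues are [0, 1.3820, 1.3820, 3.6180, 3.6180]; the algebraic connectivity is the second entry, 1.3820. The largest eigenvalue, 3.6180, is at most the vertex count 5. The eigenvalues sum to 10, which equals trace(L) = 2|E|.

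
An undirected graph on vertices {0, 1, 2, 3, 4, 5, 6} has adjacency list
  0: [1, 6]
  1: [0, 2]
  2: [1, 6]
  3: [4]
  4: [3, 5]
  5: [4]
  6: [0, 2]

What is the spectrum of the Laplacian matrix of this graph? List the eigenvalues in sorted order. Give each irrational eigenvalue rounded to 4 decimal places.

With the vertex order [0, 1, 2, 3, 4, 5, 6], the degrees are [2, 2, 2, 1, 2, 1, 2], giving D = diag(2, 2, 2, 1, 2, 1, 2) and L = D - A. The multiplicity of 0 as a Laplacian eigenvalue equals the number of connected components. The 2 zero eigenvalues correspond to the 2 connected components. The eigenvalues sum to 12, which equals trace(L) = 2|E|.

[0, 0, 1, 2, 2, 3, 4]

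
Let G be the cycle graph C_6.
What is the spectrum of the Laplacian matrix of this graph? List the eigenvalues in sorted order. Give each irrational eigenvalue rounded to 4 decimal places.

[0, 1, 1, 3, 3, 4]

The graph has 6 vertices and degree multiset [2, 2, 2, 2, 2, 2]; D is the diagonal matrix of degrees and L = D - A. Diagonalising L (or applying a numerical eigensolver to the 6x6 matrix) gives the spectrum above. The largest eigenvalue, 4, is at most the vertex count 6.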